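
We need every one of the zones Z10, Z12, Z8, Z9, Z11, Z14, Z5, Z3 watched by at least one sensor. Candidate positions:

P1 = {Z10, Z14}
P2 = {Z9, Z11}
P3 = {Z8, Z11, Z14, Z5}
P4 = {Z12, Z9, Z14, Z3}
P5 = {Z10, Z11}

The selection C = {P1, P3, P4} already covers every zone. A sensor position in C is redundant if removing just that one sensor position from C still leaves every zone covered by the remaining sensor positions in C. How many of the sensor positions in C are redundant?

Drop P1: Z10 uncovered — not redundant.
Drop P3: Z8, Z11, Z5 uncovered — not redundant.
Drop P4: Z12, Z9, Z3 uncovered — not redundant.
None of the sensor positions in C is redundant.

0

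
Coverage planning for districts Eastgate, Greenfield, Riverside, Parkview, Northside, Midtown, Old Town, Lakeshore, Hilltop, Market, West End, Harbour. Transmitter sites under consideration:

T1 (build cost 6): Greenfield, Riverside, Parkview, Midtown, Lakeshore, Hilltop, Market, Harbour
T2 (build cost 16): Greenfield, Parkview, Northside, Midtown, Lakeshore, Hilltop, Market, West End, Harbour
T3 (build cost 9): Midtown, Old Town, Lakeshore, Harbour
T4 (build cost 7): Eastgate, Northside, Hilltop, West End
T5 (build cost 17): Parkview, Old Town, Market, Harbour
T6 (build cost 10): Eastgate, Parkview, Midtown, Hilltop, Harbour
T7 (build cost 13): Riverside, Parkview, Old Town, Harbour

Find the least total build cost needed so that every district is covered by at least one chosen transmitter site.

22

T1, T3, T4 cover every district at build cost 6 + 9 + 7 = 22.
Any cover uses at least 3 transmitter sites; among all covering selections none totals below 22.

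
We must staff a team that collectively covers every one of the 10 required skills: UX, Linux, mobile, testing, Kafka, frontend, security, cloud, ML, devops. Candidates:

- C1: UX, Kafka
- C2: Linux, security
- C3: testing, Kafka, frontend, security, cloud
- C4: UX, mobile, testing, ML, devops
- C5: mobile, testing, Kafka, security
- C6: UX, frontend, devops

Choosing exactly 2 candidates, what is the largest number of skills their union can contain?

9

Choosing C3, C4 covers {UX, mobile, testing, Kafka, frontend, security, cloud, ML, devops} — 9 skills.
No choice of 2 candidates does better; here Linux is left uncovered.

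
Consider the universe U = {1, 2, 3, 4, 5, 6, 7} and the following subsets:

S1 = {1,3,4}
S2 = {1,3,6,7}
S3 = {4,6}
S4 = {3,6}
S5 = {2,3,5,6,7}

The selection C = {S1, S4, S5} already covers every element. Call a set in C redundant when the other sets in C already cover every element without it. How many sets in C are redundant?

Drop S1: 1, 4 uncovered — not redundant.
Drop S4: the rest still cover every element — redundant.
Drop S5: 2, 5, 7 uncovered — not redundant.
1 redundant: S4.

1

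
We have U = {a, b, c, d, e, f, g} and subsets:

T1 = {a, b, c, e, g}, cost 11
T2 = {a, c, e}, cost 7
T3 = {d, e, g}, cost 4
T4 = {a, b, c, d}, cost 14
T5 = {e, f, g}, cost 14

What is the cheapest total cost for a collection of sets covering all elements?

28

T4, T5 cover every element at cost 14 + 14 = 28.
Any cover uses at least 2 sets; among all covering selections none totals below 28.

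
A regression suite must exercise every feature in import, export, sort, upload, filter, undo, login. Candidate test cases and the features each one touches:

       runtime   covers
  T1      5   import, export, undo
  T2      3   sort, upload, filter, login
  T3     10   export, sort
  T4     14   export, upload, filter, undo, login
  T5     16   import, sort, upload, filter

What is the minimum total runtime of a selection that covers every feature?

T1, T2 cover every feature at runtime 5 + 3 = 8.
Any cover uses at least 2 test cases; among all covering selections none totals below 8.

8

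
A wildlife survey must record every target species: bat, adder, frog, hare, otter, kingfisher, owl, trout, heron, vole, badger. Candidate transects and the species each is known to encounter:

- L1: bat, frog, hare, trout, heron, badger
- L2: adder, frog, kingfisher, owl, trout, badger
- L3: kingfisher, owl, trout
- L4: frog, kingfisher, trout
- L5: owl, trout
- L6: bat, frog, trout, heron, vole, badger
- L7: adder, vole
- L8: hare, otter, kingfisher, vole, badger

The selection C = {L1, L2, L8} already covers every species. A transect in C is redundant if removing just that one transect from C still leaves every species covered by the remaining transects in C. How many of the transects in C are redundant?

0

Drop L1: bat, heron uncovered — not redundant.
Drop L2: adder, owl uncovered — not redundant.
Drop L8: otter, vole uncovered — not redundant.
None of the transects in C is redundant.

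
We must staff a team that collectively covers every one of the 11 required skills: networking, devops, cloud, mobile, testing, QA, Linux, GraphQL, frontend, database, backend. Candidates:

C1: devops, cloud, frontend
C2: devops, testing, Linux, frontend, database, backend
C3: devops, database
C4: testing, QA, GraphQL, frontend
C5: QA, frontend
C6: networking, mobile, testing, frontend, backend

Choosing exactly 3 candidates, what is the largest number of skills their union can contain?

Choosing C2, C4, C6 covers {networking, devops, mobile, testing, QA, Linux, GraphQL, frontend, database, backend} — 10 skills.
No choice of 3 candidates does better; here cloud is left uncovered.

10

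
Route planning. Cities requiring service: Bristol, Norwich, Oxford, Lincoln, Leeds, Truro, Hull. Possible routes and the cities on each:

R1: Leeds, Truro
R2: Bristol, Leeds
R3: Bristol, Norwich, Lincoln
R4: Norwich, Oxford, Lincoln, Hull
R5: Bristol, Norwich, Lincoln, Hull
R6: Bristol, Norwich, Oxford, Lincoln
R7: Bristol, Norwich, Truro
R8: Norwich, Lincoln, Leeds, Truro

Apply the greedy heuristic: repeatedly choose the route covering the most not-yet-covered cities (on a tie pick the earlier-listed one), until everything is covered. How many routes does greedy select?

Pick 1: R4 covers 4 new cities (Norwich, Oxford, Lincoln, Hull).
Pick 2: R1 covers 2 new cities (Leeds, Truro).
Pick 3: R2 covers 1 new cities (Bristol).
Greedy uses 3 routes.

3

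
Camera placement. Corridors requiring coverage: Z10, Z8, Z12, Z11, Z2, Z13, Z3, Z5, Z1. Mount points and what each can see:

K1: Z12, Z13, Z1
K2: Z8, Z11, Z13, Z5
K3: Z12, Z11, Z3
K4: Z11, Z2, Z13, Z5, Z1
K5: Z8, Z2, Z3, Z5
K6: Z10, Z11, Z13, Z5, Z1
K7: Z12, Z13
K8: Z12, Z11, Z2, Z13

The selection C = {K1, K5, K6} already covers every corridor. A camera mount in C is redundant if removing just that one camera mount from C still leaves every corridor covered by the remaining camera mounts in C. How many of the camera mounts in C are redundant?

Drop K1: Z12 uncovered — not redundant.
Drop K5: Z8, Z2, Z3 uncovered — not redundant.
Drop K6: Z10, Z11 uncovered — not redundant.
None of the camera mounts in C is redundant.

0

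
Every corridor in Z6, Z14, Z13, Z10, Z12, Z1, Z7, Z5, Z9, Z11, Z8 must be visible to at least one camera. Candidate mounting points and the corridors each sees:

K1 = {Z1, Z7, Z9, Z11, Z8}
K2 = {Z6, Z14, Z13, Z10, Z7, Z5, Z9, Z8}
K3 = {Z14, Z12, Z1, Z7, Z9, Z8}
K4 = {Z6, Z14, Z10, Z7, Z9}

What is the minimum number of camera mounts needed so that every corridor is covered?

3

K1, K2, K3 together cover {Z6, Z14, Z13, Z10, Z12, Z1, Z7, Z5, Z9, Z11, Z8} — every corridor.
No 2 of the 4 camera mounts cover everything (all 6 pairs fall short), so 3 is minimum.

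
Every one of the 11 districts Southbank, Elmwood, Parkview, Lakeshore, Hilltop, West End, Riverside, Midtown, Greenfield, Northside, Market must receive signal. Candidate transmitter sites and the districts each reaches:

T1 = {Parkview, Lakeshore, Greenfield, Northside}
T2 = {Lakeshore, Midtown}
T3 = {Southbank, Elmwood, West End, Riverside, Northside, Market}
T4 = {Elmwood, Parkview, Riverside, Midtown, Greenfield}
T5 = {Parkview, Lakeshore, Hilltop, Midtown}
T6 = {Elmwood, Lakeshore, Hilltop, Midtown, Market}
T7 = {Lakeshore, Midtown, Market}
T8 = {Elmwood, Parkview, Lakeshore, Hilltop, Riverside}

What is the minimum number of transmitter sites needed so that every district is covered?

3

T1, T3, T5 together cover {Southbank, Elmwood, Parkview, Lakeshore, Hilltop, West End, Riverside, Midtown, Greenfield, Northside, Market} — every district.
No 2 of the 8 transmitter sites cover everything (all 28 pairs fall short), so 3 is minimum.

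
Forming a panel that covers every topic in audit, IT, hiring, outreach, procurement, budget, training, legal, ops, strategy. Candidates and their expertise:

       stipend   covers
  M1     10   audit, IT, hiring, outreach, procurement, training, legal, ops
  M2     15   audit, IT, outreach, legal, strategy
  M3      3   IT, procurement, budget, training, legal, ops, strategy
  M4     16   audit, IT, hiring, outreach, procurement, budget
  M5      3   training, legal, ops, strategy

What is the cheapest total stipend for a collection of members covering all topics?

M1, M3 cover every topic at stipend 10 + 3 = 13.
Any cover uses at least 2 members; among all covering selections none totals below 13.

13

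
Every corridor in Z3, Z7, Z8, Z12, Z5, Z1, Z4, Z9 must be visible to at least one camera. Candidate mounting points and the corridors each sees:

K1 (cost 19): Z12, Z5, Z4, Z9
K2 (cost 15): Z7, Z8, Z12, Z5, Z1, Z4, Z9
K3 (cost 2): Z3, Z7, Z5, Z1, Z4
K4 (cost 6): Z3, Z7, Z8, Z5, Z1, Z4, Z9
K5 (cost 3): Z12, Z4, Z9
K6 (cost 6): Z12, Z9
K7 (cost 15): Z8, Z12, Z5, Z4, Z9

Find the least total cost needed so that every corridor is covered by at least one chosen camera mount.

9

K4, K5 cover every corridor at cost 6 + 3 = 9.
Any cover uses at least 2 camera mounts; among all covering selections none totals below 9.
Greedy by coverage-per-cost would pick K3, K5, K4 for 11 — worse than the optimum 9.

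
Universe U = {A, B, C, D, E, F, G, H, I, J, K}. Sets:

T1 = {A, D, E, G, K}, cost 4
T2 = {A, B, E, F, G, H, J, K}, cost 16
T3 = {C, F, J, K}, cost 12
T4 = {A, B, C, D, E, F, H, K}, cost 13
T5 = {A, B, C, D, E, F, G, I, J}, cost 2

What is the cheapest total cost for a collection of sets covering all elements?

T4, T5 cover every element at cost 13 + 2 = 15.
Any cover uses at least 2 sets; among all covering selections none totals below 15.

15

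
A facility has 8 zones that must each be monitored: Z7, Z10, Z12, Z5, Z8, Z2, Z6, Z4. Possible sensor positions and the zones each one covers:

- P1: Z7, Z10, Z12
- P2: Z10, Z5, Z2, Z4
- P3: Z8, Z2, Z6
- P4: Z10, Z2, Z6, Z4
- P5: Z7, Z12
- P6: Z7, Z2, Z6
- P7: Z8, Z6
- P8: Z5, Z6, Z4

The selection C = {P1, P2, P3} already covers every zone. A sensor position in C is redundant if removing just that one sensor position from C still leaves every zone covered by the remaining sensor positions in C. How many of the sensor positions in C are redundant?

0

Drop P1: Z7, Z12 uncovered — not redundant.
Drop P2: Z5, Z4 uncovered — not redundant.
Drop P3: Z8, Z6 uncovered — not redundant.
None of the sensor positions in C is redundant.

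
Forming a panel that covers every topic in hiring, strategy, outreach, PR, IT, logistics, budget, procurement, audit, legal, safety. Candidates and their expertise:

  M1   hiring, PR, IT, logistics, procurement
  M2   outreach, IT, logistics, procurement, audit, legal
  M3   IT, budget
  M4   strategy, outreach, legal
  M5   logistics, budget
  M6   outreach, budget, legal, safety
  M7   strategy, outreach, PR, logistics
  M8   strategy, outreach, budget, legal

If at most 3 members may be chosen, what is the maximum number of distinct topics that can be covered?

Choosing M1, M2, M6 covers {hiring, outreach, PR, IT, logistics, budget, procurement, audit, legal, safety} — 10 topics.
No choice of 3 members does better; here strategy is left uncovered.

10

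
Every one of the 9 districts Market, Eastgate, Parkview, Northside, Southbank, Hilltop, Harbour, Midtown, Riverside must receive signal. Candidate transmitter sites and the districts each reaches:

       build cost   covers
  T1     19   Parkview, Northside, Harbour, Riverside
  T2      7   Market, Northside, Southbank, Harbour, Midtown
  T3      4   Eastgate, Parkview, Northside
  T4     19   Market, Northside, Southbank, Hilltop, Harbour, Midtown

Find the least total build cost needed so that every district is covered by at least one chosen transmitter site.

42

T1, T3, T4 cover every district at build cost 19 + 4 + 19 = 42.
Any cover uses at least 3 transmitter sites; among all covering selections none totals below 42.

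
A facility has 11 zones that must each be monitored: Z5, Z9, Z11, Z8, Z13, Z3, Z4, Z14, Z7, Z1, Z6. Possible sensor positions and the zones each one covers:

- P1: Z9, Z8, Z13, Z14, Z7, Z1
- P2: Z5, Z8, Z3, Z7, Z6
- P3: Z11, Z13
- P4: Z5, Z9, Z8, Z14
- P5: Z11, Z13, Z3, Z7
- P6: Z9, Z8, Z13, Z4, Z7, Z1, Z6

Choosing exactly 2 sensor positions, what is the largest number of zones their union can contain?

9

Choosing P1, P2 covers {Z5, Z9, Z8, Z13, Z3, Z14, Z7, Z1, Z6} — 9 zones.
No choice of 2 sensor positions does better; here Z11, Z4 are left uncovered.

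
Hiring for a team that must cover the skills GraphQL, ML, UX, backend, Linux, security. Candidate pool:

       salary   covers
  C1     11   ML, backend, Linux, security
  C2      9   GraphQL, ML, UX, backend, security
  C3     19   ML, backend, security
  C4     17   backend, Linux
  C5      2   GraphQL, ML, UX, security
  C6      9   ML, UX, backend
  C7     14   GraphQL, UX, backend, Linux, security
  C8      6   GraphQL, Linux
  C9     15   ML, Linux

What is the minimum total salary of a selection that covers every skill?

C1, C5 cover every skill at salary 11 + 2 = 13.
Any cover uses at least 2 candidates; among all covering selections none totals below 13.

13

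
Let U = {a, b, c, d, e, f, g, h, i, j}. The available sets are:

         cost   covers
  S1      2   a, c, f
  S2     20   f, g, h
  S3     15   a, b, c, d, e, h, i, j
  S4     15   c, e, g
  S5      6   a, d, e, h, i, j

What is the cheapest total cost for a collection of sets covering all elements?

S1, S3, S4 cover every element at cost 2 + 15 + 15 = 32.
Any cover uses at least 2 sets; among all covering selections none totals below 32.

32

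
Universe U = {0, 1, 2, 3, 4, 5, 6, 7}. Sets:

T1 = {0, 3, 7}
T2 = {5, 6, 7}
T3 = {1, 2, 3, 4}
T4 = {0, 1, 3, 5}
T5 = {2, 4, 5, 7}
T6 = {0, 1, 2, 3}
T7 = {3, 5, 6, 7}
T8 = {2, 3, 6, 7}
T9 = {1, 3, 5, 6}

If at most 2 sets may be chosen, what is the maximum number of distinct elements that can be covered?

7

Choosing T2, T3 covers {1, 2, 3, 4, 5, 6, 7} — 7 elements.
No choice of 2 sets does better; here 0 is left uncovered.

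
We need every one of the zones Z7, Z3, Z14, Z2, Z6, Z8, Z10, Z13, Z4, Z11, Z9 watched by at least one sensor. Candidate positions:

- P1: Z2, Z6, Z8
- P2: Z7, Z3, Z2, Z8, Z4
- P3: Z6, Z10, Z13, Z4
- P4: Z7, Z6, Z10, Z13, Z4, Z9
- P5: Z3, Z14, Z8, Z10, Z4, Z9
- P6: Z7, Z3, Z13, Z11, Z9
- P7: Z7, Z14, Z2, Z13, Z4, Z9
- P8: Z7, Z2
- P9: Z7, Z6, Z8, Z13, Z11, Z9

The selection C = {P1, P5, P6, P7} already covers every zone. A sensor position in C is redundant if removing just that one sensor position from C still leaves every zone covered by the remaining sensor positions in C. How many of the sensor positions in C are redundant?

1

Drop P1: Z6 uncovered — not redundant.
Drop P5: Z10 uncovered — not redundant.
Drop P6: Z11 uncovered — not redundant.
Drop P7: the rest still cover every zone — redundant.
1 redundant: P7.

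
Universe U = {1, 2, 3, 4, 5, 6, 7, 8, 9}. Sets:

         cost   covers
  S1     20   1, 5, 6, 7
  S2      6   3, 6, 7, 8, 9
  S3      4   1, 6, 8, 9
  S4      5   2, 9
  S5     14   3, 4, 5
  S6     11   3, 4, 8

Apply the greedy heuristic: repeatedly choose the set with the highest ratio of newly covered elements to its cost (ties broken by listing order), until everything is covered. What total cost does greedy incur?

Pick 1: S3 adds 4 new (1, 6, 8, 9) at cost 4 (ratio 4/4).
Pick 2: S2 adds 2 new (3, 7) at cost 6 (ratio 2/6).
Pick 3: S4 adds 1 new (2) at cost 5 (ratio 1/5).
Pick 4: S5 adds 2 new (4, 5) at cost 14 (ratio 2/14).
Greedy total cost: 4 + 6 + 5 + 14 = 29.

29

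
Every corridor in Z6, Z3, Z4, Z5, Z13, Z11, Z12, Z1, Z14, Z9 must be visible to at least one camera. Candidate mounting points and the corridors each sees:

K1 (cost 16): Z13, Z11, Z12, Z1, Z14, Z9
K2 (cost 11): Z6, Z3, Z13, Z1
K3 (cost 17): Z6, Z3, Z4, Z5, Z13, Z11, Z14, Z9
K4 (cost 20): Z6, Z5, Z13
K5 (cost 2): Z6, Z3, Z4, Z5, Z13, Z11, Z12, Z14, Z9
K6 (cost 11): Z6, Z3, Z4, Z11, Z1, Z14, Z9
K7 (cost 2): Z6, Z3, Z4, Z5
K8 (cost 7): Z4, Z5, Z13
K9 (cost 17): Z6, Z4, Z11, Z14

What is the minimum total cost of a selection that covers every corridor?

13

K2, K5 cover every corridor at cost 11 + 2 = 13.
Any cover uses at least 2 camera mounts; among all covering selections none totals below 13.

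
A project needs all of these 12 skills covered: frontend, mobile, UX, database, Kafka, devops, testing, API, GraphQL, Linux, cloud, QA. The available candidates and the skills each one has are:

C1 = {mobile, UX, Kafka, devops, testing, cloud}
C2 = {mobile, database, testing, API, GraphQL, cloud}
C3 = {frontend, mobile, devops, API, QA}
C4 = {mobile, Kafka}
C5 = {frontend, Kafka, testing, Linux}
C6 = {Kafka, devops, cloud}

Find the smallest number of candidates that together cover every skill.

C1, C2, C3, C5 together cover {frontend, mobile, UX, database, Kafka, devops, testing, API, GraphQL, Linux, cloud, QA} — every skill.
No 3 of the 6 candidates cover everything (all 20 triples fall short), so 4 is minimum.

4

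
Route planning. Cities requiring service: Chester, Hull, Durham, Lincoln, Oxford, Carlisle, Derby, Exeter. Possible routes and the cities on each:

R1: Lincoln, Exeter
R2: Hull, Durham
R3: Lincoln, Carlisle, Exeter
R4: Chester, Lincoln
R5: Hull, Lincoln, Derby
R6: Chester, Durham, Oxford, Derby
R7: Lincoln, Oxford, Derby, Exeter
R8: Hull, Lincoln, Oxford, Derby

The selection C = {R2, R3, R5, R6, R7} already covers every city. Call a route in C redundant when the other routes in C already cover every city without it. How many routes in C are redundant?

Drop R2: the rest still cover every city — redundant.
Drop R3: Carlisle uncovered — not redundant.
Drop R5: the rest still cover every city — redundant.
Drop R6: Chester uncovered — not redundant.
Drop R7: the rest still cover every city — redundant.
3 redundant: R2, R5, R7.

3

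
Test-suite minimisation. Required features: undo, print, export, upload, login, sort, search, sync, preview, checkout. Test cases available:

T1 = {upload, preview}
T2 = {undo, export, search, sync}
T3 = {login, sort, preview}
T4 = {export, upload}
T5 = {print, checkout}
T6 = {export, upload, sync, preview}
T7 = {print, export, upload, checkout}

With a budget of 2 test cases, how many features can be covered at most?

7

Choosing T2, T3 covers {undo, export, login, sort, search, sync, preview} — 7 features.
No choice of 2 test cases does better; here print, upload, checkout are left uncovered.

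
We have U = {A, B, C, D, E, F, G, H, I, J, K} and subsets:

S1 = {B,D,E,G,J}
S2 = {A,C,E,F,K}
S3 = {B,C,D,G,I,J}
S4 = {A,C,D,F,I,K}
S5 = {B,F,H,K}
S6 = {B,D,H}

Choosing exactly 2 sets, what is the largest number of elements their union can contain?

Choosing S1, S4 covers {A, B, C, D, E, F, G, I, J, K} — 10 elements.
No choice of 2 sets does better; here H is left uncovered.

10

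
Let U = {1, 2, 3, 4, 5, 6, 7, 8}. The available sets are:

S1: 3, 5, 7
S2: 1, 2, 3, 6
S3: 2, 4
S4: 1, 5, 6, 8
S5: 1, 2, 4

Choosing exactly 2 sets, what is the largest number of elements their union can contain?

6

Choosing S1, S2 covers {1, 2, 3, 5, 6, 7} — 6 elements.
No choice of 2 sets does better; here 4, 8 are left uncovered.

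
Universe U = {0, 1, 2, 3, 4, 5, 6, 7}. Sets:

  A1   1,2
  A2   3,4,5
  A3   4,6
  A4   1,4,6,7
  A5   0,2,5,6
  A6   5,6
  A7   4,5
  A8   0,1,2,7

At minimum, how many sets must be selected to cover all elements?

A2, A3, A8 together cover {0, 1, 2, 3, 4, 5, 6, 7} — every element.
No 2 of the 8 sets cover everything (all 28 pairs fall short), so 3 is minimum.

3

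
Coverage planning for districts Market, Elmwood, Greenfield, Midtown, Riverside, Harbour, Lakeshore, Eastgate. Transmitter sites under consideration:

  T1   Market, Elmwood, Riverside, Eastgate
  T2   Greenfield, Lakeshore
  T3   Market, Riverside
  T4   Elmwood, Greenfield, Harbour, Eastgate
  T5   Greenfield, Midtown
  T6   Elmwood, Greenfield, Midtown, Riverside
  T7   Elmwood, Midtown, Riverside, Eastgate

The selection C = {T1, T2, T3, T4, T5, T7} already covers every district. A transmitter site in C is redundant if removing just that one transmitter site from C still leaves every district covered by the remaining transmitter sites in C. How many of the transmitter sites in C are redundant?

4

Drop T1: the rest still cover every district — redundant.
Drop T2: Lakeshore uncovered — not redundant.
Drop T3: the rest still cover every district — redundant.
Drop T4: Harbour uncovered — not redundant.
Drop T5: the rest still cover every district — redundant.
Drop T7: the rest still cover every district — redundant.
4 redundant: T1, T3, T5, T7.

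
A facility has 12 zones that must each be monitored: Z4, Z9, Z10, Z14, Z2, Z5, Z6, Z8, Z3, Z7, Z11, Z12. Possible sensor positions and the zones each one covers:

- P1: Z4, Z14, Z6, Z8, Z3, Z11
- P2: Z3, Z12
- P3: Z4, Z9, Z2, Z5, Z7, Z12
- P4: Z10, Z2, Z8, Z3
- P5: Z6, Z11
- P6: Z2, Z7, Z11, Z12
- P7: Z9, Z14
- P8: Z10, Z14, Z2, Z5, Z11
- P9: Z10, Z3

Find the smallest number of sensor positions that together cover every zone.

P1, P3, P4 together cover {Z4, Z9, Z10, Z14, Z2, Z5, Z6, Z8, Z3, Z7, Z11, Z12} — every zone.
No 2 of the 9 sensor positions cover everything (all 36 pairs fall short), so 3 is minimum.

3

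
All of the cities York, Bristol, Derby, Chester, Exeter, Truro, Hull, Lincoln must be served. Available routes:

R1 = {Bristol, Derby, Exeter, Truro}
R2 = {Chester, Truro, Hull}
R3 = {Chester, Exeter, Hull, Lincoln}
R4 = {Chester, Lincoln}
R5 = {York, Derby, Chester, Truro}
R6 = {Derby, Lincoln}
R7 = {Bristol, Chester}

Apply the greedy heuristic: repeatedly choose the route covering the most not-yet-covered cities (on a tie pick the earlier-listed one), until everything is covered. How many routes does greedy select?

Pick 1: R1 covers 4 new cities (Bristol, Derby, Exeter, Truro).
Pick 2: R3 covers 3 new cities (Chester, Hull, Lincoln).
Pick 3: R5 covers 1 new cities (York).
Greedy uses 3 routes.

3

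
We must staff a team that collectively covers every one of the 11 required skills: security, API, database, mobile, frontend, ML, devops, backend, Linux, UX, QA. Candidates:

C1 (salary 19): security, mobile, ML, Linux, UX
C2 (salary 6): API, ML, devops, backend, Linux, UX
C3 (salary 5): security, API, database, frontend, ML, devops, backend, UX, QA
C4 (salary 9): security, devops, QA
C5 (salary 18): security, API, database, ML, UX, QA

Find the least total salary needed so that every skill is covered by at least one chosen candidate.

24

C1, C3 cover every skill at salary 19 + 5 = 24.
Any cover uses at least 2 candidates; among all covering selections none totals below 24.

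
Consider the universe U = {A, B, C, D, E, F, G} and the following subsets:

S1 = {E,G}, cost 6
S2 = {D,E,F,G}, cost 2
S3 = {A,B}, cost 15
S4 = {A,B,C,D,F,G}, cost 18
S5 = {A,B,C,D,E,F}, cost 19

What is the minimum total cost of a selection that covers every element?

S2, S4 cover every element at cost 2 + 18 = 20.
Any cover uses at least 2 sets; among all covering selections none totals below 20.

20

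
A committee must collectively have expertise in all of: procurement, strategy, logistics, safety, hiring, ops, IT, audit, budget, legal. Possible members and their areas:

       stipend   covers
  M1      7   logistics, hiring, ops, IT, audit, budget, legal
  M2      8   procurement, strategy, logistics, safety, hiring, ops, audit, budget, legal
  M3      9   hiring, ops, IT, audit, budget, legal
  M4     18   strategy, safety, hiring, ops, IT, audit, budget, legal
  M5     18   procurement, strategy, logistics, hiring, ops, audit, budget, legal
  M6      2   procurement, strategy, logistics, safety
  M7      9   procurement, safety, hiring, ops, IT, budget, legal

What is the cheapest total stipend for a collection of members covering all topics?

M1, M6 cover every topic at stipend 7 + 2 = 9.
Any cover uses at least 2 members; among all covering selections none totals below 9.

9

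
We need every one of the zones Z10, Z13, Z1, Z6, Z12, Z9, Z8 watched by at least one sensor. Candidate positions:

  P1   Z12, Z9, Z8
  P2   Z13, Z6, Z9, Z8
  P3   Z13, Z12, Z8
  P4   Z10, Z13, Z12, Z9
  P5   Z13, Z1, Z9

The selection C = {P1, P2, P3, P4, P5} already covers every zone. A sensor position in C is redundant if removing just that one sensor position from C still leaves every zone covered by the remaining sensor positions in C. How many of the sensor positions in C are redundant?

Drop P1: the rest still cover every zone — redundant.
Drop P2: Z6 uncovered — not redundant.
Drop P3: the rest still cover every zone — redundant.
Drop P4: Z10 uncovered — not redundant.
Drop P5: Z1 uncovered — not redundant.
2 redundant: P1, P3.

2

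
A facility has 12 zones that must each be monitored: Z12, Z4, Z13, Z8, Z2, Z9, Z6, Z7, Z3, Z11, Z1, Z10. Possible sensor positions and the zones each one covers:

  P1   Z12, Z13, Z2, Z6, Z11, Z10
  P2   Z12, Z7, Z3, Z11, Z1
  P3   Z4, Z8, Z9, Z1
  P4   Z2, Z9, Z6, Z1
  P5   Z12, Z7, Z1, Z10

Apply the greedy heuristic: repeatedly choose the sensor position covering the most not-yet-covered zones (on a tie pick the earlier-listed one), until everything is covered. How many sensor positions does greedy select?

3

Pick 1: P1 covers 6 new zones (Z12, Z13, Z2, Z6, Z11, Z10).
Pick 2: P3 covers 4 new zones (Z4, Z8, Z9, Z1).
Pick 3: P2 covers 2 new zones (Z7, Z3).
Greedy uses 3 sensor positions.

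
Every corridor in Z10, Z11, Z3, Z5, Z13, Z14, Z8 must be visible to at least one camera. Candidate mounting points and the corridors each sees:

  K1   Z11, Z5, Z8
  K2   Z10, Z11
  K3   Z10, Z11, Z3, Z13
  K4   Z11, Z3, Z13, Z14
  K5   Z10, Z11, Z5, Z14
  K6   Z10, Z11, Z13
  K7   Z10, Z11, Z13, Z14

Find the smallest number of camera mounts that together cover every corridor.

3

K1, K2, K4 together cover {Z10, Z11, Z3, Z5, Z13, Z14, Z8} — every corridor.
No 2 of the 7 camera mounts cover everything (all 21 pairs fall short), so 3 is minimum.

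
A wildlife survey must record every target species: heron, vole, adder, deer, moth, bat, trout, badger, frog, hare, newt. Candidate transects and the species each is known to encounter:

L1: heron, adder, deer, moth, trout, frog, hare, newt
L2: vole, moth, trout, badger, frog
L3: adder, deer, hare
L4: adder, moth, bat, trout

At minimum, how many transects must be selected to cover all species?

3

L1, L2, L4 together cover {heron, vole, adder, deer, moth, bat, trout, badger, frog, hare, newt} — every species.
No 2 of the 4 transects cover everything (all 6 pairs fall short), so 3 is minimum.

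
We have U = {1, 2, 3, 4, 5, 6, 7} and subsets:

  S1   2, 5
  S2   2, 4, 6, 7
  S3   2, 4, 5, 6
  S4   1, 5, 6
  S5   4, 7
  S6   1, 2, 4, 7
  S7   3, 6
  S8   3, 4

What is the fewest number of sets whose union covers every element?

3

S1, S6, S7 together cover {1, 2, 3, 4, 5, 6, 7} — every element.
No 2 of the 8 sets cover everything (all 28 pairs fall short), so 3 is minimum.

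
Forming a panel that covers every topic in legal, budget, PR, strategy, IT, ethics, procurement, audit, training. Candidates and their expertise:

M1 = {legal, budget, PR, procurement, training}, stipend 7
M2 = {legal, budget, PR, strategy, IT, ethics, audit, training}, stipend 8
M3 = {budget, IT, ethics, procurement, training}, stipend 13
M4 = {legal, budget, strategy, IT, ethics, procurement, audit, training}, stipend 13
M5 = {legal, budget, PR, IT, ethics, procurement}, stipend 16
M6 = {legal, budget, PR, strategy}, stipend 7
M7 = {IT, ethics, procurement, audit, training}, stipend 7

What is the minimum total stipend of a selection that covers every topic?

14

M6, M7 cover every topic at stipend 7 + 7 = 14.
Any cover uses at least 2 members; among all covering selections none totals below 14.
Greedy by coverage-per-stipend would pick M2, M1 for 15 — worse than the optimum 14.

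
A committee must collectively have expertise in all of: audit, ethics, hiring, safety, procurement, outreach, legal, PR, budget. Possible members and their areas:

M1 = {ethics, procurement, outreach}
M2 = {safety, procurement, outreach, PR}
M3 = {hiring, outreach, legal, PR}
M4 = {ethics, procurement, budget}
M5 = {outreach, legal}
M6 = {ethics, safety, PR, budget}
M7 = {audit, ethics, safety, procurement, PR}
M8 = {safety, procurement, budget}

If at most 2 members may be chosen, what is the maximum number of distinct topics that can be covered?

Choosing M3, M7 covers {audit, ethics, hiring, safety, procurement, outreach, legal, PR} — 8 topics.
No choice of 2 members does better; here budget is left uncovered.

8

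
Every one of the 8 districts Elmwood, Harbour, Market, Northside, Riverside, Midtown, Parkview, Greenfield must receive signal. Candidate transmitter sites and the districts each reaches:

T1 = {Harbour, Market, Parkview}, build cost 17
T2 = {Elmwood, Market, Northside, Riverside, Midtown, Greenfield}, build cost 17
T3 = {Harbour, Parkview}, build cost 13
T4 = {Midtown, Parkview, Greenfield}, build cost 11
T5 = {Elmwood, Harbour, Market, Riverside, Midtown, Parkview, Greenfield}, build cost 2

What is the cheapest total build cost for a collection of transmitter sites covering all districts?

19

T2, T5 cover every district at build cost 17 + 2 = 19.
Any cover uses at least 2 transmitter sites; among all covering selections none totals below 19.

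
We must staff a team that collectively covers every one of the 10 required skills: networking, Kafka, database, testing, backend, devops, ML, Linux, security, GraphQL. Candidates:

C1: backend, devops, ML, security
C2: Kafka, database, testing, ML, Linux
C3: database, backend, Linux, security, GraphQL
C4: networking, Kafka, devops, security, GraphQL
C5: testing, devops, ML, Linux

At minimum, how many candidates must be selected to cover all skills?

C1, C2, C4 together cover {networking, Kafka, database, testing, backend, devops, ML, Linux, security, GraphQL} — every skill.
No 2 of the 5 candidates cover everything (all 10 pairs fall short), so 3 is minimum.

3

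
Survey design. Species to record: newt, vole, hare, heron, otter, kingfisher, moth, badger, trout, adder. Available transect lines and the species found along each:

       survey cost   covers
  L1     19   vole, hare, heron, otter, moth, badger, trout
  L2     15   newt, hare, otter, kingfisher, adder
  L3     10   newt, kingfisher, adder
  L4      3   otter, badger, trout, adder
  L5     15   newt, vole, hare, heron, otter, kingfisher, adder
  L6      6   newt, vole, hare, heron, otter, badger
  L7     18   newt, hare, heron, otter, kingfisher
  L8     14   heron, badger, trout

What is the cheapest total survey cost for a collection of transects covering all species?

29

L1, L3 cover every species at survey cost 19 + 10 = 29.
Any cover uses at least 2 transects; among all covering selections none totals below 29.
Greedy by coverage-per-survey cost would pick L4, L6, L3, L1 for 38 — worse than the optimum 29.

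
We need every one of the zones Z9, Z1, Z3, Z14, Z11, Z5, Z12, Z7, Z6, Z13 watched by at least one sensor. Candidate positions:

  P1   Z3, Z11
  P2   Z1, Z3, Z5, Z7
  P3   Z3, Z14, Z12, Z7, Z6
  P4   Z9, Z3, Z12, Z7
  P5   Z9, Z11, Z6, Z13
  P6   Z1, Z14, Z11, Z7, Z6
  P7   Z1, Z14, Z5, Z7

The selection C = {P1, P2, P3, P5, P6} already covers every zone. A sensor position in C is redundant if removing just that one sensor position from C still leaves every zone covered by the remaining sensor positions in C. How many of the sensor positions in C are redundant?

2

Drop P1: the rest still cover every zone — redundant.
Drop P2: Z5 uncovered — not redundant.
Drop P3: Z12 uncovered — not redundant.
Drop P5: Z9, Z13 uncovered — not redundant.
Drop P6: the rest still cover every zone — redundant.
2 redundant: P1, P6.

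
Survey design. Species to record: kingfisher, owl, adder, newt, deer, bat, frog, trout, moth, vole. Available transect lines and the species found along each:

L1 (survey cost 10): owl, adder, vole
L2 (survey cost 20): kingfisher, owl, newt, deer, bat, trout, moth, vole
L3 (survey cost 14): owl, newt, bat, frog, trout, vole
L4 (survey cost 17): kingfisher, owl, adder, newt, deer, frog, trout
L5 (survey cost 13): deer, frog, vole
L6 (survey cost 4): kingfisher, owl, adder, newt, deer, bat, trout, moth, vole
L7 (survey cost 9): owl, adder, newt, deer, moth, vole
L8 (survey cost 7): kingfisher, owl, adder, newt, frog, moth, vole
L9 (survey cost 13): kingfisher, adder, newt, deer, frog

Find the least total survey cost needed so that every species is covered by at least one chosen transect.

11

L6, L8 cover every species at survey cost 4 + 7 = 11.
Any cover uses at least 2 transects; among all covering selections none totals below 11.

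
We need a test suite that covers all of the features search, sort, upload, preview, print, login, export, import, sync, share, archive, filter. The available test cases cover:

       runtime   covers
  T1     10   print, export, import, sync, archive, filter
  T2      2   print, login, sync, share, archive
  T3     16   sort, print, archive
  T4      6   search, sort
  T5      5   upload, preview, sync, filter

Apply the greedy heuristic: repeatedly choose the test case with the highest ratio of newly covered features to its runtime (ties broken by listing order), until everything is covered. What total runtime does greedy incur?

23

Pick 1: T2 adds 5 new (print, login, sync, share, archive) at runtime 2 (ratio 5/2).
Pick 2: T5 adds 3 new (upload, preview, filter) at runtime 5 (ratio 3/5).
Pick 3: T4 adds 2 new (search, sort) at runtime 6 (ratio 2/6).
Pick 4: T1 adds 2 new (export, import) at runtime 10 (ratio 2/10).
Greedy total runtime: 2 + 5 + 6 + 10 = 23.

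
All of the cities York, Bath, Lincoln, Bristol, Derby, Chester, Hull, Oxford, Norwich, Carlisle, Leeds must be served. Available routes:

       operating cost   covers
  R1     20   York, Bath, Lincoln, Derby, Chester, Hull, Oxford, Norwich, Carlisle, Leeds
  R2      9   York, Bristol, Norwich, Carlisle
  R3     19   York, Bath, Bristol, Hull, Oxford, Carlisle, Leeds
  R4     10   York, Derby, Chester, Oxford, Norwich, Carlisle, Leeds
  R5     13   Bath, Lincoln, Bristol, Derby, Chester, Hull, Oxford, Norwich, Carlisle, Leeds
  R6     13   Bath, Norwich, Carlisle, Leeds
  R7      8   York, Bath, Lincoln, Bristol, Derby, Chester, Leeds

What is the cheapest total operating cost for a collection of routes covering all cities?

21

R5, R7 cover every city at operating cost 13 + 8 = 21.
Any cover uses at least 2 routes; among all covering selections none totals below 21.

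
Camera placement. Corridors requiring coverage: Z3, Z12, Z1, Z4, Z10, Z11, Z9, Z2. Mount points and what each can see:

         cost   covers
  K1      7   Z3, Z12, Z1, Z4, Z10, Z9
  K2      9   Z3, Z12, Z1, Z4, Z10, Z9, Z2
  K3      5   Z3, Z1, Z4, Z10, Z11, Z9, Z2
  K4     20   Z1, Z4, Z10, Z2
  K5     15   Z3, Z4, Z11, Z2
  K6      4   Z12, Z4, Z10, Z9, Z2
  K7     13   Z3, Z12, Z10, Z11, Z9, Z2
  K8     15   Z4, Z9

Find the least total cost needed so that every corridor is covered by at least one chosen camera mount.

K3, K6 cover every corridor at cost 5 + 4 = 9.
Any cover uses at least 2 camera mounts; among all covering selections none totals below 9.

9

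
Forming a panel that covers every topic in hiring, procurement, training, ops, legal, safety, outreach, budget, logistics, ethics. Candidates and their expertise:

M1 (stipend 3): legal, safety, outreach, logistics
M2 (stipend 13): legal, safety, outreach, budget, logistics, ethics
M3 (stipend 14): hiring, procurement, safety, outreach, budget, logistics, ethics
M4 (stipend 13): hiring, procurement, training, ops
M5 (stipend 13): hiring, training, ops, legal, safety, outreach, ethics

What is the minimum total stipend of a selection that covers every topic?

26

M2, M4 cover every topic at stipend 13 + 13 = 26.
Any cover uses at least 2 members; among all covering selections none totals below 26.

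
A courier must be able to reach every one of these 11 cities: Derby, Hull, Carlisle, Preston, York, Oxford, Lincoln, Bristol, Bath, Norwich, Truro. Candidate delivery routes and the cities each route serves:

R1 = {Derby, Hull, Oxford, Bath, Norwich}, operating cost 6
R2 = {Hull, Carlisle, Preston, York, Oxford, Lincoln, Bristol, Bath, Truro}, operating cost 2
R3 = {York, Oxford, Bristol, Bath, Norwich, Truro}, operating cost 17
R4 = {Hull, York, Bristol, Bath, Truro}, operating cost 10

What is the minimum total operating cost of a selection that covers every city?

8

R1, R2 cover every city at operating cost 6 + 2 = 8.
Any cover uses at least 2 routes; among all covering selections none totals below 8.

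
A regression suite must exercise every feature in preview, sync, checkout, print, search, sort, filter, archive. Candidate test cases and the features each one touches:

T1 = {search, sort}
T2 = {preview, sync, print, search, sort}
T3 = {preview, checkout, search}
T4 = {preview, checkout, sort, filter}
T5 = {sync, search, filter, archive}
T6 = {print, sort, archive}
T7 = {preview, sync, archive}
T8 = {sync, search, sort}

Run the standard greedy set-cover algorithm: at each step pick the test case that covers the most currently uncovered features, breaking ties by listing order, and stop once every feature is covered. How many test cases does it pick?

3

Pick 1: T2 covers 5 new features (preview, sync, print, search, sort).
Pick 2: T4 covers 2 new features (checkout, filter).
Pick 3: T5 covers 1 new features (archive).
Greedy uses 3 test cases.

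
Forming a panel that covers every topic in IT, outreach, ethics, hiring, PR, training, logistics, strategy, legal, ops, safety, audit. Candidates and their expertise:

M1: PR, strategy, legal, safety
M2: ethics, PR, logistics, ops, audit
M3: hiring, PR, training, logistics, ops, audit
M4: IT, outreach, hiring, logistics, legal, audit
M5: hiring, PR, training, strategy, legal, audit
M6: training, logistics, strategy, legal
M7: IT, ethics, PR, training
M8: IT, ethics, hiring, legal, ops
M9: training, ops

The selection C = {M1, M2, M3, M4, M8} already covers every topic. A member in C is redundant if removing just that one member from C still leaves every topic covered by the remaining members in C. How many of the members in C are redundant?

2

Drop M1: strategy, safety uncovered — not redundant.
Drop M2: the rest still cover every topic — redundant.
Drop M3: training uncovered — not redundant.
Drop M4: outreach uncovered — not redundant.
Drop M8: the rest still cover every topic — redundant.
2 redundant: M2, M8.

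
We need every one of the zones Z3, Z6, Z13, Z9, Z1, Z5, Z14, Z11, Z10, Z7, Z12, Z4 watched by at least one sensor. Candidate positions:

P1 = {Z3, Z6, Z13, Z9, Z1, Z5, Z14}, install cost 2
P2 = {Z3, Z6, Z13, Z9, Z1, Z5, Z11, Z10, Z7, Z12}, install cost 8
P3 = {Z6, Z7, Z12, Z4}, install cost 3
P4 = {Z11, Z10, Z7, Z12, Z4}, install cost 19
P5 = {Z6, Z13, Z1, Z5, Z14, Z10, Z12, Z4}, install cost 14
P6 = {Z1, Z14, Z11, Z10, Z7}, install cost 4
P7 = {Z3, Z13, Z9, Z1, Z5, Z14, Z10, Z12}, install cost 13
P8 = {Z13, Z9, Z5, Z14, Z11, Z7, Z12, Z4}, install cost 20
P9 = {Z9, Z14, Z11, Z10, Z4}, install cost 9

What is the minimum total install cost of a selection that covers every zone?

P1, P3, P6 cover every zone at install cost 2 + 3 + 4 = 9.
Any cover uses at least 2 sensor positions; among all covering selections none totals below 9.

9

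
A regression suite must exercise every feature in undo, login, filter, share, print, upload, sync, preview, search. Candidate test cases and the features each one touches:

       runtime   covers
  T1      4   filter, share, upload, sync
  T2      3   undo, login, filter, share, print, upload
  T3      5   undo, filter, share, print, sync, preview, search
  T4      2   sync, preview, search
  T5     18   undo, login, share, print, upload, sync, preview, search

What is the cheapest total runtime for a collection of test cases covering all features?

5

T2, T4 cover every feature at runtime 3 + 2 = 5.
Any cover uses at least 2 test cases; among all covering selections none totals below 5.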